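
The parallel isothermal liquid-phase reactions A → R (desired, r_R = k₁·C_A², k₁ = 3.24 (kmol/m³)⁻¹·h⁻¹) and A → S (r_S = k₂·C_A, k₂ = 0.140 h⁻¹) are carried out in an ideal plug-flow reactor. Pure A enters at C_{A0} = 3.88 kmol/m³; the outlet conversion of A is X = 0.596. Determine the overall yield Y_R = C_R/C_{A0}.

0.586

C_A = C_{A0}(1−X) = 1.568 kmol/m³.
Along a PFR/batch, dC_S/dC_A = −r_S/(r_R+r_S) = −k₂/(k₂+k₁·C_A).
Integrating from C_{A0} to C_A: C_S = (0.140/3.24)·ln[(0.140+3.24·3.88)/(0.140+3.24·1.57)] = 0.04321·ln(12.71/5.219) = 0.03847 kmol/m³.
Then C_R = (C_{A0}−C_A) − C_S = 2.312 − 0.03847 = 2.274 kmol/m³.
Y_R = C_R/C_{A0} = 2.274/3.88 = 0.586.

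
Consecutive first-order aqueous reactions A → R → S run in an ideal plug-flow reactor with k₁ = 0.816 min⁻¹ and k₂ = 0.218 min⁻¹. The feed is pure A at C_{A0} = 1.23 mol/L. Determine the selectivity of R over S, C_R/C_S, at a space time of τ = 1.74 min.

3.91

The intermediate concentration in a first-order A→B→C sequence is C_R = k₁C_{A0}(e^(−k₁τ) − e^(−k₂τ))/(k₂−k₁).
e^(−k₁τ) = e^(−0.816×1.74) = e^(−1.420) = 0.2418; e^(−k₂τ) = e^(−0.3793) = 0.6843.
C_R = 0.816×1.23/(0.218−0.816) × (0.2418−0.6843) = (-1.678)×(-0.4426) = 0.7428 mol/L.
C_A = C_{A0}e^(−k₁τ) = 0.2974 mol/L, so C_S = C_{A0}−C_A−C_R = 0.1898 mol/L; C_R/C_S = 3.91.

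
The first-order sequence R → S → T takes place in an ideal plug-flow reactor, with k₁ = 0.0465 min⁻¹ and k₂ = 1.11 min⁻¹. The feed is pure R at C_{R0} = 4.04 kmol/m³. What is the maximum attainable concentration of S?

0.147 kmol/m³

At the optimum, C_{S,max}/C_{R0} = (k₁/k₂)^[k₂/(k₂−k₁)].
= (0.0465/1.11)^(1.11/(1.11−0.0465)) = (0.04189)^(1.044) = 0.03647.
C_{S,max} = 0.03647×4.04 = 0.147 kmol/m³.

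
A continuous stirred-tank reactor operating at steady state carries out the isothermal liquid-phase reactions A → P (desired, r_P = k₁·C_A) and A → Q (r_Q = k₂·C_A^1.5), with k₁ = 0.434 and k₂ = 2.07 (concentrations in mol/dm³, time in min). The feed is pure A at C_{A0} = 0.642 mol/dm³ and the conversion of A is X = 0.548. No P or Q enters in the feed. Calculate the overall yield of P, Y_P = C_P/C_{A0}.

0.154

Exit C_A = C_{A0}(1−X) = 0.642×0.452 = 0.2902 mol/dm³.
Rates in a CSTR are evaluated at the outlet concentration: r_P = 0.434×0.2902 = 0.1259, r_Q = 2.07×0.2902^1.5 = 0.3236.
Fraction of consumed A going to P: r_P/(r_P+r_Q) = 0.2802.
C_P = 0.2802·C_{A0}·X = 0.2802×0.642×0.548 = 0.0986 mol/dm³; Y_P = C_P/C_{A0} = 0.154.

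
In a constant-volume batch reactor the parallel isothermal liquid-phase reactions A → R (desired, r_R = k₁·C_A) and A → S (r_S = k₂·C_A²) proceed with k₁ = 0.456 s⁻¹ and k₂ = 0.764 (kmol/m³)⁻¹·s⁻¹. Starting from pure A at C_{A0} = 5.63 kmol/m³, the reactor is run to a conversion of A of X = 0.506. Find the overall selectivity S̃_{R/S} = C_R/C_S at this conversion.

0.147

C_A = C_{A0}(1−X) = 2.781 kmol/m³.
Along a PFR/batch, dC_R/dC_A = −r_R/(r_R+r_S) = −k₁/(k₁+k₂·C_A).
Integrating from C_{A0} to C_A: C_R = (0.456/0.764)·ln[(0.456+0.764·5.63)/(0.456+0.764·2.78)] = 0.5969·ln(4.757/2.581) = 0.3650 kmol/m³.
C_S = (C_{A0}−C_A)−C_R = 2.484 kmol/m³; S̃_{R/S} = 0.3650/2.484 = 0.147.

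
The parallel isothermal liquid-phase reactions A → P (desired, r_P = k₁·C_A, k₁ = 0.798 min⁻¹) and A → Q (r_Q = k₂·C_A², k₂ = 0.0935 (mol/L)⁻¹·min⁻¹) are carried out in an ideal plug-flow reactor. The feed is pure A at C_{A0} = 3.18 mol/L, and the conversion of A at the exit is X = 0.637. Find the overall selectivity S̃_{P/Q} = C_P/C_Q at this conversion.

C_A = C_{A0}(1−X) = 1.154 mol/L.
Along a PFR/batch, dC_P/dC_A = −r_P/(r_P+r_Q) = −k₁/(k₁+k₂·C_A).
Integrating from C_{A0} to C_A: C_P = (0.798/0.0935)·ln[(0.798+0.0935·3.18)/(0.798+0.0935·1.15)] = 8.535·ln(1.095/0.9059) = 1.620 mol/L.
C_Q = (C_{A0}−C_A)−C_P = 0.4054 mol/L; S̃_{P/Q} = 1.620/0.4054 = 4.00.

4.00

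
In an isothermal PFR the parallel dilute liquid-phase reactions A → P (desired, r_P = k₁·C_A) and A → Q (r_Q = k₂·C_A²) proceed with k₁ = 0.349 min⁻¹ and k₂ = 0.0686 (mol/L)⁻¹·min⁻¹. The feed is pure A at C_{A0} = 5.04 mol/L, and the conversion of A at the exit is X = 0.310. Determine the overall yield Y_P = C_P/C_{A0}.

0.169

C_A = C_{A0}(1−X) = 3.478 mol/L.
Along a PFR/batch, dC_P/dC_A = −r_P/(r_P+r_Q) = −k₁/(k₁+k₂·C_A).
Integrating from C_{A0} to C_A: C_P = (0.349/0.0686)·ln[(0.349+0.0686·5.04)/(0.349+0.0686·3.48)] = 5.087·ln(0.6947/0.5876) = 0.8525 mol/L.
Y_P = C_P/C_{A0} = 0.8525/5.04 = 0.169.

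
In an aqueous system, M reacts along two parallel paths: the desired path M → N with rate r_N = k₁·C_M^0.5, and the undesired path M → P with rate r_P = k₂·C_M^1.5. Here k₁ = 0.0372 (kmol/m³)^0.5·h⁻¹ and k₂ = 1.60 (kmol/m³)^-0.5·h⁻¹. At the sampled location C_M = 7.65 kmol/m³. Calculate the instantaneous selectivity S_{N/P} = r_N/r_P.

0.00304

S_{N/P} = r_N/r_P = (k₁·C_M^0.5)/(k₂·C_M^1.5) = (k₁/k₂)·C_M⁻¹.
= (0.0372×7.650^0.5) / (1.60×7.650^1.5) = 0.1029/33.85 = 0.00304.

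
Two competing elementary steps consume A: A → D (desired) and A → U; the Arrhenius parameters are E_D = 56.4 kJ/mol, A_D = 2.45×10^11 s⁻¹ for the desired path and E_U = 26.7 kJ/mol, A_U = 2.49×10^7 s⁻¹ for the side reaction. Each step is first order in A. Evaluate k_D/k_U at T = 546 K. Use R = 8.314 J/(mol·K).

k_D/k_U = (A_D/A_U)·exp[−(E_D−E_U)/(RT)] = (A_D/A_U)·exp[(E_U−E_D)/(RT)].
(E_U−E_D)/(RT) = (26.7−56.4)×10³/(8.314×546) = -29700/4539 = -6.543.
k_D/k_U = (2.45×10^11/2.49×10^7)·exp(-6.543) = 9839 × 0.001441 = 14.2.
Since E_D > E_U, raising the temperature improves selectivity toward D.

14.2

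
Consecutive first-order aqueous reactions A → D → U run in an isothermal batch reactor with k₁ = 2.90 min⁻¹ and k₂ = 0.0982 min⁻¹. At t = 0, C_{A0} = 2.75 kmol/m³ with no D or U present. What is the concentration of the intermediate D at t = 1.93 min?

The intermediate concentration in a first-order A→B→C sequence is C_D = k₁C_{A0}(e^(−k₁t) − e^(−k₂t))/(k₂−k₁).
e^(−k₁t) = e^(−2.90×1.93) = e^(−5.597) = 0.003709; e^(−k₂t) = e^(−0.1895) = 0.8274.
C_D = 2.90×2.75/(0.0982−2.90) × (0.003709−0.8274) = (-2.846)×(-0.8236) = 2.344 kmol/m³.

2.34 kmol/m³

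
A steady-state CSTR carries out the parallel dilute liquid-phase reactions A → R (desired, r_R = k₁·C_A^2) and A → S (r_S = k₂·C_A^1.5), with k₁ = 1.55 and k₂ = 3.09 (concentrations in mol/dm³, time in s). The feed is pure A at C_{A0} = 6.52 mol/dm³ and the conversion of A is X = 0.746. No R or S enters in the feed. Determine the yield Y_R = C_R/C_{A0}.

Exit C_A = C_{A0}(1−X) = 6.52×0.254 = 1.656 mol/dm³.
Rates in a CSTR are evaluated at the outlet concentration: r_R = 1.55×1.656^2 = 4.251, r_S = 3.09×1.656^1.5 = 6.585.
Fraction of consumed A going to R: r_R/(r_R+r_S) = 0.3923.
C_R = 0.3923·C_{A0}·X = 0.3923×6.52×0.746 = 1.91 mol/dm³; Y_R = C_R/C_{A0} = 0.293.

0.293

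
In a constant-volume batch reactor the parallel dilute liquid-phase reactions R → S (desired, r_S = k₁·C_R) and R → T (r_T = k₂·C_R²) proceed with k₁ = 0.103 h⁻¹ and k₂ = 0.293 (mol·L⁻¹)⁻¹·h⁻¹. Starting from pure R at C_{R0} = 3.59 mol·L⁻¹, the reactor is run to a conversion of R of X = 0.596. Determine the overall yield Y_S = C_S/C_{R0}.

0.0766

C_R = C_{R0}(1−X) = 1.450 mol·L⁻¹.
Along a PFR/batch, dC_S/dC_R = −r_S/(r_S+r_T) = −k₁/(k₁+k₂·C_R).
Integrating from C_{R0} to C_R: C_S = (0.103/0.293)·ln[(0.103+0.293·3.59)/(0.103+0.293·1.45)] = 0.3515·ln(1.155/0.5280) = 0.2752 mol·L⁻¹.
Y_S = C_S/C_{R0} = 0.2752/3.59 = 0.0766.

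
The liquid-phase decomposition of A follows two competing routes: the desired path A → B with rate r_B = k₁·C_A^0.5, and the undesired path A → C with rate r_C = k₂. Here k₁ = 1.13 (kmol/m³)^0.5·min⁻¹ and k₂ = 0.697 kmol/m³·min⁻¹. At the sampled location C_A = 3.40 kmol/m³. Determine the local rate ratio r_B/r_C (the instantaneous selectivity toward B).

2.99

S_{B/C} = r_B/r_C = (k₁·C_A^0.5)/(k₂) = (k₁/k₂)·C_A^0.5.
= (1.13×3.400^0.5) / (0.697) = 2.084/0.6970 = 2.99.
Since the desired path is higher order in A, keeping C_A high (PFR or concentrated feed) favours B.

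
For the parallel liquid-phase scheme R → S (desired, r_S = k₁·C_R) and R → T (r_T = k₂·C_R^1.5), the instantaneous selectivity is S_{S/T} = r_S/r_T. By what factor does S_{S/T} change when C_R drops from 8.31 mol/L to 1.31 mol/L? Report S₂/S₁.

S_{S/T} = (k₁/k₂)·C_R^-0.5, so S₂/S₁ = (C_{R,2}/C_{R,1})^-0.5.
= (1.31/8.31)^(-0.5) = (0.1576)^(-0.5) = 2.52.
Selectivity toward S rises as C_R falls — low-concentration operation is favoured.

2.52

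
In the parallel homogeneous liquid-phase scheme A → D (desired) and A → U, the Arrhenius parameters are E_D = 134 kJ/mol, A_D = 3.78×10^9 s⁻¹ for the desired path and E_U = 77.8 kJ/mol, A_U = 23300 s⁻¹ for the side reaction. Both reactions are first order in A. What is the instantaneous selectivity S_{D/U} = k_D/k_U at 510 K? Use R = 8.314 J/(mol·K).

Since both paths have the same order in A, the concentration cancels and S_{D/U} = k_D/k_U = (A_D/A_U)·exp[(E_U−E_D)/(RT)].
(E_U−E_D)/(RT) = (77.8−134)×10³/(8.314×510) = -56200/4240 = -13.25.
k_D/k_U = (3.78×10^9/23300)·exp(-13.25) = 1.622×10^5 × 1.753×10^-6 = 0.284.

0.284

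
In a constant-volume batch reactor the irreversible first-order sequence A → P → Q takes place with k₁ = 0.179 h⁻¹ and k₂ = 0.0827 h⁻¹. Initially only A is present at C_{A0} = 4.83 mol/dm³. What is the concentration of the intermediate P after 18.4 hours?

1.63 mol/dm³

The intermediate concentration in a first-order A→B→C sequence is C_P = k₁C_{A0}(e^(−k₁t) − e^(−k₂t))/(k₂−k₁).
e^(−k₁t) = e^(−0.179×18.4) = e^(−3.294) = 0.03712; e^(−k₂t) = e^(−1.522) = 0.2183.
C_P = 0.179×4.83/(0.0827−0.179) × (0.03712−0.2183) = (-8.978)×(-0.1812) = 1.627 mol/dm³.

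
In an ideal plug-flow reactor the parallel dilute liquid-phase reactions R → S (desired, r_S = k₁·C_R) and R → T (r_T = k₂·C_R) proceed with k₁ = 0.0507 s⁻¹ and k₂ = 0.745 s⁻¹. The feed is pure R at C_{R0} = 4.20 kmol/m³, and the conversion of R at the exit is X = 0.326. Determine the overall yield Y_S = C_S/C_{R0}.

0.0208

C_R = C_{R0}(1−X) = 2.831 kmol/m³.
Both paths are first order in R, so the instantaneous fraction to S is constant: dC_S/d(−C_R) = k₁/(k₁+k₂) = 0.06372.
C_S = 0.06372·(C_{R0}−C_R) = 0.06372×1.369 = 0.0872 kmol/m³.
Y_S = C_S/C_{R0} = 0.08724/4.20 = 0.0208.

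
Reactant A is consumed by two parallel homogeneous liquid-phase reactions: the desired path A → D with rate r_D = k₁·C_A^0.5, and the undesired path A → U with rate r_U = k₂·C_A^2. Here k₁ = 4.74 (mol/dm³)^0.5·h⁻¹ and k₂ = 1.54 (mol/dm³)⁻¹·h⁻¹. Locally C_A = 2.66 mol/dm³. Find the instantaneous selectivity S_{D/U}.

S_{D/U} = r_D/r_U = (k₁·C_A^0.5)/(k₂·C_A^2) = (k₁/k₂)·C_A^-1.5.
= (4.74×2.660^0.5) / (1.54×2.660^2) = 7.731/10.90 = 0.709.

0.709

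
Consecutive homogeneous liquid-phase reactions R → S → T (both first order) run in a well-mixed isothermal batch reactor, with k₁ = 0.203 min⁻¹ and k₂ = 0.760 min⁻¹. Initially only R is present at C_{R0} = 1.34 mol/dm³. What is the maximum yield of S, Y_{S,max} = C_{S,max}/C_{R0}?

0.165

At the optimum, C_{S,max}/C_{R0} = (k₁/k₂)^[k₂/(k₂−k₁)].
= (0.203/0.760)^(0.760/(0.760−0.203)) = (0.2671)^(1.364) = 0.1651.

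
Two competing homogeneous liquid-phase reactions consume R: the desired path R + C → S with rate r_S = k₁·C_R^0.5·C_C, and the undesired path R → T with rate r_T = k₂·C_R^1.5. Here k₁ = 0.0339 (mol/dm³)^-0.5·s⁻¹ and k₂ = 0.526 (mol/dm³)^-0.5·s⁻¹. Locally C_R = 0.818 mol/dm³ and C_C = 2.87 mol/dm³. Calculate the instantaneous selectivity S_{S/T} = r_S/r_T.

S_{S/T} = r_S/r_T = (k₁·C_R^0.5·C_C)/(k₂·C_R^1.5) = (k₁/k₂)·C_R⁻¹·C_C.
= (0.0339×0.8180^0.5×2.870) / (0.526×0.8180^1.5) = 0.08800/0.3891 = 0.226.

0.226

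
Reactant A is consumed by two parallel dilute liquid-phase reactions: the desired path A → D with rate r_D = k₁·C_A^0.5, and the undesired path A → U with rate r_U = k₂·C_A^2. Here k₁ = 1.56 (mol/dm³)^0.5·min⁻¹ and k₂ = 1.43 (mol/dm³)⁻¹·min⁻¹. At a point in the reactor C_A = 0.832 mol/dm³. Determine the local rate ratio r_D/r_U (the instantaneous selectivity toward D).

1.44

S_{D/U} = r_D/r_U = (k₁·C_A^0.5)/(k₂·C_A^2) = (k₁/k₂)·C_A^-1.5.
= (1.56×0.8320^0.5) / (1.43×0.8320^2) = 1.423/0.9899 = 1.44.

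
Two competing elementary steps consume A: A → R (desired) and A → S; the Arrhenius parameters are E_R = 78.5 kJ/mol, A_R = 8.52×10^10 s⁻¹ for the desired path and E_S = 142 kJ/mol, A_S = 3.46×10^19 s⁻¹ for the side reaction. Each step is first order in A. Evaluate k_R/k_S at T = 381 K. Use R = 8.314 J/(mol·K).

1.25

With equal orders, S_{R/S} = k_R/k_S = (A_R/A_S)·exp[(E_S−E_R)/(RT)].
(E_S−E_R)/(RT) = (142−78.5)×10³/(8.314×381) = 63500/3168 = 20.05.
k_R/k_S = (8.52×10^10/3.46×10^19)·exp(20.05) = 2.462×10^-9 × 5.083×10^8 = 1.25.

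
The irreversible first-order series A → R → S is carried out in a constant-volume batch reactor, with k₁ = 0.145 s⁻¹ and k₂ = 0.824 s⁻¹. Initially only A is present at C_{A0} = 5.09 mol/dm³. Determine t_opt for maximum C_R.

The intermediate peaks when r₁ = r₂, i.e. k₁e^(−k₁t) = k₂e^(−k₂t), giving t_opt = ln(k₂/k₁)/(k₂−k₁).
= ln(0.824/0.145)/(0.824−0.145) = ln(5.683)/0.6790 = 1.737/0.6790 = 2.56 s.

2.56 s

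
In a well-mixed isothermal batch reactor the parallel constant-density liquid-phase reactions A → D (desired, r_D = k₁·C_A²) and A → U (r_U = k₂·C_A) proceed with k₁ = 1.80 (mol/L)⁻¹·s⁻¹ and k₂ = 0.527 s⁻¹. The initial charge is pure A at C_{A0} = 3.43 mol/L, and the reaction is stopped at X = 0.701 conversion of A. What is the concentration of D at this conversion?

2.10 mol/L

C_A = C_{A0}(1−X) = 1.026 mol/L.
Along a PFR/batch, dC_U/dC_A = −r_U/(r_D+r_U) = −k₂/(k₂+k₁·C_A).
Integrating from C_{A0} to C_A: C_U = (0.527/1.80)·ln[(0.527+1.80·3.43)/(0.527+1.80·1.03)] = 0.2928·ln(6.701/2.373) = 0.3039 mol/L.
Then C_D = (C_{A0}−C_A) − C_U = 2.404 − 0.3039 = 2.101 mol/L.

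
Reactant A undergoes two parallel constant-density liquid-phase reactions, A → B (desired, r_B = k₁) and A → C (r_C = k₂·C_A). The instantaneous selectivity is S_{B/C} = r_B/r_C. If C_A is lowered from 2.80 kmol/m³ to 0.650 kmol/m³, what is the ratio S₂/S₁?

S_{B/C} = (k₁/k₂)·C_A⁻¹, so S₂/S₁ = (C_{A,2}/C_{A,1})⁻¹.
= 2.80/0.650 = 4.31.
Selectivity toward B rises as C_A falls — low-concentration operation is favoured.

4.31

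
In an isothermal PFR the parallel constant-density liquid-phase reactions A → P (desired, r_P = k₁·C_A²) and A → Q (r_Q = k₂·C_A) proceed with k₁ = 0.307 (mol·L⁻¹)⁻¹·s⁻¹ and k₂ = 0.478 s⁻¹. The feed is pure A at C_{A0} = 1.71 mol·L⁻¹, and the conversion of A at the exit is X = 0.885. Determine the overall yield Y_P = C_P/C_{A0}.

0.318

C_A = C_{A0}(1−X) = 0.1966 mol·L⁻¹.
Along a PFR/batch, dC_Q/dC_A = −r_Q/(r_P+r_Q) = −k₂/(k₂+k₁·C_A).
Integrating from C_{A0} to C_A: C_Q = (0.478/0.307)·ln[(0.478+0.307·1.71)/(0.478+0.307·0.197)] = 1.557·ln(1.003/0.5384) = 0.9687 mol·L⁻¹.
Then C_P = (C_{A0}−C_A) − C_Q = 1.513 − 0.9687 = 0.5446 mol·L⁻¹.
Y_P = C_P/C_{A0} = 0.5446/1.71 = 0.318.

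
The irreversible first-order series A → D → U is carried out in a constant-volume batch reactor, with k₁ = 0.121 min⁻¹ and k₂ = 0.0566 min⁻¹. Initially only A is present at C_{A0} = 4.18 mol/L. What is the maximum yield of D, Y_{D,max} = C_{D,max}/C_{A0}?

Evaluating C_D at t_opt = ln(k₂/k₁)/(k₂−k₁) gives C_{D,max}/C_{A0} = (k₁/k₂)^[k₂/(k₂−k₁)].
= (0.121/0.0566)^(0.0566/(0.0566−0.121)) = (2.138)^(-0.8789) = 0.5129.

0.513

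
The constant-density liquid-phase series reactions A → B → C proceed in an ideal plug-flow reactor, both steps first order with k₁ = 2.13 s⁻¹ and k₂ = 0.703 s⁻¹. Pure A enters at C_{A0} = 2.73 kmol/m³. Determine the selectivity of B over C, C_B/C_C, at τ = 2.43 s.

0.358

The intermediate concentration in a first-order A→B→C sequence is C_B = k₁C_{A0}(e^(−k₁τ) − e^(−k₂τ))/(k₂−k₁).
e^(−k₁τ) = e^(−2.13×2.43) = e^(−5.176) = 0.005651; e^(−k₂τ) = e^(−1.708) = 0.1812.
C_B = 2.13×2.73/(0.703−2.13) × (0.005651−0.1812) = (-4.075)×(-0.1755) = 0.7152 kmol/m³.
C_A = C_{A0}e^(−k₁τ) = 0.01543 kmol/m³, so C_C = C_{A0}−C_A−C_B = 1.999 kmol/m³; C_B/C_C = 0.358.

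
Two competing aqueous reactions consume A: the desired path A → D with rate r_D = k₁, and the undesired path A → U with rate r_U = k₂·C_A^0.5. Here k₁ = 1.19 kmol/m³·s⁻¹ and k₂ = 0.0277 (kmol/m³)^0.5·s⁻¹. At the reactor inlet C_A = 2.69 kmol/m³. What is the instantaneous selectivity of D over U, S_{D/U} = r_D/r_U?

26.2

S_{D/U} = r_D/r_U = (k₁)/(k₂·C_A^0.5) = (k₁/k₂)·C_A^-0.5.
= (1.19) / (0.0277×2.690^0.5) = 1.190/0.04543 = 26.2.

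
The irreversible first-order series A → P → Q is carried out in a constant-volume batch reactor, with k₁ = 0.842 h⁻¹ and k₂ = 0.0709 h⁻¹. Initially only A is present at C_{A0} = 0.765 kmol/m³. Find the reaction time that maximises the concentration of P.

3.21 h

For first-order series the maximum of C_P occurs at t_opt = ln(k₂/k₁)/(k₂−k₁).
= ln(0.0709/0.842)/(0.0709−0.842) = ln(0.08420)/-0.7711 = -2.475/-0.7711 = 3.21 h.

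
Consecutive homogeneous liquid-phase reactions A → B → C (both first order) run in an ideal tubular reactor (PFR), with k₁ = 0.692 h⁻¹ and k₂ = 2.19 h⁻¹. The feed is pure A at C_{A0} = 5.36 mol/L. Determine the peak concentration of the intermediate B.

Evaluating C_B at τ_opt = ln(k₂/k₁)/(k₂−k₁) gives C_{B,max}/C_{A0} = (k₁/k₂)^[k₂/(k₂−k₁)].
= (0.692/2.19)^(2.19/(2.19−0.692)) = (0.3160)^(1.462) = 0.1856.
C_{B,max} = 0.1856×5.36 = 0.995 mol/L.

0.995 mol/L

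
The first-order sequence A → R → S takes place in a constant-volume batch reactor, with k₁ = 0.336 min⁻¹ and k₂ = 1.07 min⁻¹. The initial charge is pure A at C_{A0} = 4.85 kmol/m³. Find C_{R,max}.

0.896 kmol/m³

Evaluating C_R at t_opt = ln(k₂/k₁)/(k₂−k₁) gives C_{R,max}/C_{A0} = (k₁/k₂)^[k₂/(k₂−k₁)].
= (0.336/1.07)^(1.07/(1.07−0.336)) = (0.3140)^(1.458) = 0.1848.
C_{R,max} = 0.1848×4.85 = 0.896 kmol/m³.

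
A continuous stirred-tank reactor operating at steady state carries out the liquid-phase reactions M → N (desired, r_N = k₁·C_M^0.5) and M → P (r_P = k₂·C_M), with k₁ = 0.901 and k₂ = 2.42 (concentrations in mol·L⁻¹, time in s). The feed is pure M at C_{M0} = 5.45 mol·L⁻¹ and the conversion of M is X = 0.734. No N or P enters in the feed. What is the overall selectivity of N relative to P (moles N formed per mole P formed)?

Exit C_M = C_{M0}(1−X) = 5.45×0.266 = 1.450 mol·L⁻¹.
In a CSTR the entire volume is at exit conditions, so r_N = 0.901×1.450^0.5 = 1.085 and r_P = 2.42×1.450 = 3.508.
Overall selectivity = C_N/C_P = r_Nτ/(r_Pτ) = r_N/r_P = 0.309.

0.309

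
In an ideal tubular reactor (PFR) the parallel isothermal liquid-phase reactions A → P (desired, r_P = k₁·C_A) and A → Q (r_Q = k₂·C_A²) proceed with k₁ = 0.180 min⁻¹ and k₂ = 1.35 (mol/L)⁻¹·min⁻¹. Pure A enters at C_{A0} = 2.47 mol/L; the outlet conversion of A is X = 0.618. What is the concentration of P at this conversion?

0.118 mol/L

C_A = C_{A0}(1−X) = 0.9435 mol/L.
Along a PFR/batch, dC_P/dC_A = −r_P/(r_P+r_Q) = −k₁/(k₁+k₂·C_A).
Integrating from C_{A0} to C_A: C_P = (0.180/1.35)·ln[(0.180+1.35·2.47)/(0.180+1.35·0.944)] = 0.1333·ln(3.515/1.454) = 0.1177 mol/L.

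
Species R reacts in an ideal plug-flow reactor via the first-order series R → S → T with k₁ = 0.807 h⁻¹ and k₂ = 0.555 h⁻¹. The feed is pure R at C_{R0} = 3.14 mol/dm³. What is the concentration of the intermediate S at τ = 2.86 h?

1.06 mol/dm³

The intermediate concentration in a first-order A→B→C sequence is C_S = k₁C_{R0}(e^(−k₁τ) − e^(−k₂τ))/(k₂−k₁).
e^(−k₁τ) = e^(−0.807×2.86) = e^(−2.308) = 0.09946; e^(−k₂τ) = e^(−1.587) = 0.2045.
C_S = 0.807×3.14/(0.555−0.807) × (0.09946−0.2045) = (-10.06)×(-0.1050) = 1.056 mol/dm³.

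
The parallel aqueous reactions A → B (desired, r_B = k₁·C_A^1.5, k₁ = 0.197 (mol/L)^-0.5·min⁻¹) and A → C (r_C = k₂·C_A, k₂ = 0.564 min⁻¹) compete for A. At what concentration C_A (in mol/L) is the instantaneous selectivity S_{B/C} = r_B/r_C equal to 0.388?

S_{B/C} = (k₁/k₂)·C_A^0.5 ⇒ C_A = (S·k₂/k₁)^(2).
= (0.388×0.564/0.197)^(2) = (1.111)^(2) = 1.23 mol/L.

1.23 mol/L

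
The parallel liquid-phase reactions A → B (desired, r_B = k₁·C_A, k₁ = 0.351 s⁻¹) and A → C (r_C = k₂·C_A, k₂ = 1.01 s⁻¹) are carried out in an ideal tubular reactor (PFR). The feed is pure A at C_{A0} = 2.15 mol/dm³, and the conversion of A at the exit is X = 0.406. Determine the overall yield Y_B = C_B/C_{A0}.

0.105

C_A = C_{A0}(1−X) = 1.277 mol/dm³.
Both paths are first order in A, so the instantaneous fraction to B is constant: dC_B/d(−C_A) = k₁/(k₁+k₂) = 0.2579.
C_B = 0.2579·(C_{A0}−C_A) = 0.2579×0.8729 = 0.225 mol/dm³.
Y_B = C_B/C_{A0} = 0.2251/2.15 = 0.105.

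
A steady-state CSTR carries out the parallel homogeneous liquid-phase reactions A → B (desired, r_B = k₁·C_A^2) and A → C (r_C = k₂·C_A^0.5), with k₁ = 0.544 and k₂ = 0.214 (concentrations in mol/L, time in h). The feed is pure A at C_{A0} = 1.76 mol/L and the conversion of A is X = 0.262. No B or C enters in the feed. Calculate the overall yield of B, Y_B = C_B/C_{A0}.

0.207

Exit C_A = C_{A0}(1−X) = 1.76×0.738 = 1.299 mol/L.
A CSTR operates uniformly at the exit composition, giving r_B = 0.9178 and r_C = 0.2439 (each k·C_A^n at C_A = 1.299).
Fraction of consumed A going to B: r_B/(r_B+r_C) = 0.7900.
C_B = 0.7900·C_{A0}·X = 0.7900×1.76×0.262 = 0.364 mol/L; Y_B = C_B/C_{A0} = 0.207.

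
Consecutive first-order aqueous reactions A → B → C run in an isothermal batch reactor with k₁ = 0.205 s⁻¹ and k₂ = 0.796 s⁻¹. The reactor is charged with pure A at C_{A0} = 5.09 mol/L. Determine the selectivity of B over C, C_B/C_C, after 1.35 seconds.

Solving the coupled first-order balances gives C_B(t) = [k₁/(k₂−k₁)]·C_{A0}·(e^(−k₁t) − e^(−k₂t)).
e^(−k₁t) = e^(−0.205×1.35) = e^(−0.2767) = 0.7582; e^(−k₂t) = e^(−1.075) = 0.3414.
C_B = 0.205×5.09/(0.796−0.205) × (0.7582−0.3414) = 1.766×0.4168 = 0.7359 mol/L.
C_A = C_{A0}e^(−k₁t) = 3.859 mol/L, so C_C = C_{A0}−C_A−C_B = 0.4946 mol/L; C_B/C_C = 1.49.

1.49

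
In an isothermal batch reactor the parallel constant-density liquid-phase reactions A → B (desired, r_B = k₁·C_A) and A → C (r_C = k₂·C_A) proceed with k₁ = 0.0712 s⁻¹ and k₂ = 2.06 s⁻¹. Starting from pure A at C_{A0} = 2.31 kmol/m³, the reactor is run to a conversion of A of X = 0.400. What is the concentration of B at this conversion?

0.0309 kmol/m³

C_A = C_{A0}(1−X) = 1.386 kmol/m³.
Both paths are first order in A, so the instantaneous fraction to B is constant: dC_B/d(−C_A) = k₁/(k₁+k₂) = 0.03341.
C_B = 0.03341·(C_{A0}−C_A) = 0.03341×0.9240 = 0.0309 kmol/m³.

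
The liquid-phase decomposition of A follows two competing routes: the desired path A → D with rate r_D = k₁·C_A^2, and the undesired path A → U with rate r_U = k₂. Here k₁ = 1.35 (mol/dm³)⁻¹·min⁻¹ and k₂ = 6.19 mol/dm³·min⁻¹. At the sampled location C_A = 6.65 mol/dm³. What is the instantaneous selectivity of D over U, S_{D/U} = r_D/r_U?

9.64

S_{D/U} = r_D/r_U = (k₁·C_A^2)/(k₂) = (k₁/k₂)·C_A^2.
= (1.35×6.650^2) / (6.19) = 59.70/6.190 = 9.64.
Since the desired path is higher order in A, keeping C_A high (PFR or concentrated feed) favours D.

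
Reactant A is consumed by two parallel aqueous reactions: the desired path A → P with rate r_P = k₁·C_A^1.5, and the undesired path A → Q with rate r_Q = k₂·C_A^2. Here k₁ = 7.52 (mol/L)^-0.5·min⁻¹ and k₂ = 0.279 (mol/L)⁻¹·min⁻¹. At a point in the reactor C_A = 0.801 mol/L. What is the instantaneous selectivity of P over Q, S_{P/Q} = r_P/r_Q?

30.1

S_{P/Q} = r_P/r_Q = (k₁·C_A^1.5)/(k₂·C_A^2) = (k₁/k₂)·C_A^-0.5.
= (7.52×0.8010^1.5) / (0.279×0.8010^2) = 5.391/0.1790 = 30.1.
The undesired path is higher order in A, so low C_A (CSTR or dilute feed) favours P.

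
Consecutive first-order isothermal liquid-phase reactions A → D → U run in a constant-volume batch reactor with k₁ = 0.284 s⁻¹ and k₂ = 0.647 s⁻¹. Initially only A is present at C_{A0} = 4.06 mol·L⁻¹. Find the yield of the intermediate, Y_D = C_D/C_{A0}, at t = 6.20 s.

The intermediate concentration in a first-order A→B→C sequence is C_D = k₁C_{A0}(e^(−k₁t) − e^(−k₂t))/(k₂−k₁).
e^(−k₁t) = e^(−0.284×6.20) = e^(−1.761) = 0.1719; e^(−k₂t) = e^(−4.011) = 0.01811.
C_D = 0.284×4.06/(0.647−0.284) × (0.1719−0.01811) = 3.176×0.1538 = 0.4885 mol·L⁻¹.
Y_D = C_D/C_{A0} = 0.4885/4.06 = 0.120.

0.120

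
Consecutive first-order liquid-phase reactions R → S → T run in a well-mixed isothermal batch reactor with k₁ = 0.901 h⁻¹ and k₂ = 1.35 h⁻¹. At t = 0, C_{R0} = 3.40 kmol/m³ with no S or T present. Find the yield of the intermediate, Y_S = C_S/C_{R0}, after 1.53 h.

For first-order series with pure R initially, C_S(t) = k₁C_{R0}/(k₂−k₁)·(e^(−k₁t) − e^(−k₂t)).
e^(−k₁t) = e^(−0.901×1.53) = e^(−1.379) = 0.2519; e^(−k₂t) = e^(−2.066) = 0.1268.
C_S = 0.901×3.40/(1.35−0.901) × (0.2519−0.1268) = 6.823×0.1252 = 0.8542 kmol/m³.
Y_S = C_S/C_{R0} = 0.8542/3.40 = 0.251.

0.251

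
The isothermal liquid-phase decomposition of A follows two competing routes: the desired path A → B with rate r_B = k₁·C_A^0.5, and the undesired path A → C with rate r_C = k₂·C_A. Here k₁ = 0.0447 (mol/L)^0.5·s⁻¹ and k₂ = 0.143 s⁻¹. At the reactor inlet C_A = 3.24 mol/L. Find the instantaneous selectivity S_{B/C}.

S_{B/C} = r_B/r_C = (k₁·C_A^0.5)/(k₂·C_A) = (k₁/k₂)·C_A^-0.5.
= (0.0447×3.240^0.5) / (0.143×3.240) = 0.08046/0.4633 = 0.174.

0.174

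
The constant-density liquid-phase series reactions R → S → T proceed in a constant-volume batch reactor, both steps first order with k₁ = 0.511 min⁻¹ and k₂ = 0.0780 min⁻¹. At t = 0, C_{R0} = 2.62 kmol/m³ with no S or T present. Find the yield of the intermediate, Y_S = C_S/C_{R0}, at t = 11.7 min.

0.471

The intermediate concentration in a first-order A→B→C sequence is C_S = k₁C_{R0}(e^(−k₁t) − e^(−k₂t))/(k₂−k₁).
e^(−k₁t) = e^(−0.511×11.7) = e^(−5.979) = 0.002532; e^(−k₂t) = e^(−0.9126) = 0.4015.
C_S = 0.511×2.62/(0.0780−0.511) × (0.002532−0.4015) = (-3.092)×(-0.3989) = 1.234 kmol/m³.
Y_S = C_S/C_{R0} = 1.234/2.62 = 0.471.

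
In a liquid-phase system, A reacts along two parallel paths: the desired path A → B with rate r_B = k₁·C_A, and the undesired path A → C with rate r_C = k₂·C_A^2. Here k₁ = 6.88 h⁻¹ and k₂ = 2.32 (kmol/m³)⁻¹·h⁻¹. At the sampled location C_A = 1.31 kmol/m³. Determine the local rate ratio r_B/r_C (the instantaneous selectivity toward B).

S_{B/C} = r_B/r_C = (k₁·C_A)/(k₂·C_A^2) = (k₁/k₂)·C_A⁻¹.
= (6.88×1.310) / (2.32×1.310^2) = 9.013/3.981 = 2.26.
The undesired path is higher order in A, so low C_A (CSTR or dilute feed) favours B.

2.26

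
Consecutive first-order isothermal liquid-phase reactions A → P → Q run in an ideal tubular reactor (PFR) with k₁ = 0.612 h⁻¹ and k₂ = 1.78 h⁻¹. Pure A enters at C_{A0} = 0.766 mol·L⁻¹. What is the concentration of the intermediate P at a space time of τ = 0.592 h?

0.139 mol·L⁻¹

The intermediate concentration in a first-order A→B→C sequence is C_P = k₁C_{A0}(e^(−k₁τ) − e^(−k₂τ))/(k₂−k₁).
e^(−k₁τ) = e^(−0.612×0.592) = e^(−0.3623) = 0.6961; e^(−k₂τ) = e^(−1.054) = 0.3486.
C_P = 0.612×0.766/(1.78−0.612) × (0.6961−0.3486) = 0.4014×0.3474 = 0.1395 mol·L⁻¹.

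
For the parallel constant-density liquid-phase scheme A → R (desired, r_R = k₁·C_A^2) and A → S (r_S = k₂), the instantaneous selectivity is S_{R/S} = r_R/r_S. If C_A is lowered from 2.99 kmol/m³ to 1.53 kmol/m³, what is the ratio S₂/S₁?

S_{R/S} = (k₁/k₂)·C_A^2, so S₂/S₁ = (C_{A,2}/C_{A,1})^2.
= (1.53/2.99)^2 = (0.5117)^2 = 0.262.
Selectivity toward R falls as C_A falls — high-concentration operation is favoured.

0.262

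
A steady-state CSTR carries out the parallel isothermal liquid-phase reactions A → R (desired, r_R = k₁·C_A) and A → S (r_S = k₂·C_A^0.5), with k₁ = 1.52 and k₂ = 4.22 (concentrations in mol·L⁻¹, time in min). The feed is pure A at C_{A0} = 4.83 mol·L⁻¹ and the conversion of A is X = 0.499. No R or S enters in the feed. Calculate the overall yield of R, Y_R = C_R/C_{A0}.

Exit C_A = C_{A0}(1−X) = 4.83×0.501 = 2.420 mol·L⁻¹.
Rates in a CSTR are evaluated at the outlet concentration: r_R = 1.52×2.420 = 3.678, r_S = 4.22×2.420^0.5 = 6.565.
Fraction of consumed A going to R: r_R/(r_R+r_S) = 0.3591.
C_R = 0.3591·C_{A0}·X = 0.3591×4.83×0.499 = 0.865 mol·L⁻¹; Y_R = C_R/C_{A0} = 0.179.

0.179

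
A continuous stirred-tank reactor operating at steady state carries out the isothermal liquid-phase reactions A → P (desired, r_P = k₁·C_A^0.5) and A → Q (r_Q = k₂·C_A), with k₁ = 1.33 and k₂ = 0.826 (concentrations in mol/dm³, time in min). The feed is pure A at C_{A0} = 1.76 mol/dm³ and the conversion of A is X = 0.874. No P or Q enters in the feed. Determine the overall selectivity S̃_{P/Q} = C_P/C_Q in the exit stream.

Exit C_A = C_{A0}(1−X) = 1.76×0.126 = 0.2218 mol/dm³.
In a CSTR the entire volume is at exit conditions, so r_P = 1.33×0.2218^0.5 = 0.6263 and r_Q = 0.826×0.2218 = 0.1832.
Overall selectivity = C_P/C_Q = r_Pτ/(r_Qτ) = r_P/r_Q = 3.42.

3.42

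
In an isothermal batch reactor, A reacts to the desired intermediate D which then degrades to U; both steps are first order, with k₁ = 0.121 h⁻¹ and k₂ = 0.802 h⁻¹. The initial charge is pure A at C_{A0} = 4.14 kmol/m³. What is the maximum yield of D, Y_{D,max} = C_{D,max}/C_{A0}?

0.108

For a first-order series the maximum intermediate yield is C_{D,max}/C_{A0} = (k₁/k₂)^[k₂/(k₂−k₁)].
= (0.121/0.802)^(0.802/(0.802−0.121)) = (0.1509)^(1.178) = 0.1078.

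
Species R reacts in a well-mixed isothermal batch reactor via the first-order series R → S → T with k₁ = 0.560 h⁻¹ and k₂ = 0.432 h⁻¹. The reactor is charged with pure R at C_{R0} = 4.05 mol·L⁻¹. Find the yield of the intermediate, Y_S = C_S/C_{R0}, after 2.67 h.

Solving the coupled first-order balances gives C_S(t) = [k₁/(k₂−k₁)]·C_{R0}·(e^(−k₁t) − e^(−k₂t)).
e^(−k₁t) = e^(−0.560×2.67) = e^(−1.495) = 0.2242; e^(−k₂t) = e^(−1.153) = 0.3155.
C_S = 0.560×4.05/(0.432−0.560) × (0.2242−0.3155) = (-17.72)×(-0.09135) = 1.619 mol·L⁻¹.
Y_S = C_S/C_{R0} = 1.619/4.05 = 0.400.

0.400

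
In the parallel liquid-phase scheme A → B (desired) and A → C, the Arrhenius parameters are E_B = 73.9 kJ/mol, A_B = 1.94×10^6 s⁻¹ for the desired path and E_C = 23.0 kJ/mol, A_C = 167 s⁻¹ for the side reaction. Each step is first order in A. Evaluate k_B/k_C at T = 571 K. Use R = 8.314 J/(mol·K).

With equal orders, S_{B/C} = k_B/k_C = (A_B/A_C)·exp[(E_C−E_B)/(RT)].
(E_C−E_B)/(RT) = (23.0−73.9)×10³/(8.314×571) = -50900/4747 = -10.72.
k_B/k_C = (1.94×10^6/167)·exp(-10.72) = 11617 × 2.206×10^-5 = 0.256.

0.256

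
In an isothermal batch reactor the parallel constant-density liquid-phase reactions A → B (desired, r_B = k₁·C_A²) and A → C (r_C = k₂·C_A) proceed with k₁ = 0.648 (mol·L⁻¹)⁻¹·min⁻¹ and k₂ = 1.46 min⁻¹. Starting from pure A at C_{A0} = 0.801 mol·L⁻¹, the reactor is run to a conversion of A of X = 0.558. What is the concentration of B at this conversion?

0.0904 mol·L⁻¹

C_A = C_{A0}(1−X) = 0.3540 mol·L⁻¹.
Along a PFR/batch, dC_C/dC_A = −r_C/(r_B+r_C) = −k₂/(k₂+k₁·C_A).
Integrating from C_{A0} to C_A: C_C = (1.46/0.648)·ln[(1.46+0.648·0.801)/(1.46+0.648·0.354)] = 2.253·ln(1.979/1.689) = 0.3565 mol·L⁻¹.
Then C_B = (C_{A0}−C_A) − C_C = 0.4470 − 0.3565 = 0.09045 mol·L⁻¹.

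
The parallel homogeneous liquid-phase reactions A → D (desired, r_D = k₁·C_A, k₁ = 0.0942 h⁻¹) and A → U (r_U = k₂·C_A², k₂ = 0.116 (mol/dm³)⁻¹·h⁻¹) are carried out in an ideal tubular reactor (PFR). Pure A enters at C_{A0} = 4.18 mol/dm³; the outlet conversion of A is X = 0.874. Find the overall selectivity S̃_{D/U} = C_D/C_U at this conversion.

C_A = C_{A0}(1−X) = 0.5267 mol/dm³.
Along a PFR/batch, dC_D/dC_A = −r_D/(r_D+r_U) = −k₁/(k₁+k₂·C_A).
Integrating from C_{A0} to C_A: C_D = (0.0942/0.116)·ln[(0.0942+0.116·4.18)/(0.0942+0.116·0.527)] = 0.8121·ln(0.5791/0.1553) = 1.069 mol/dm³.
C_U = (C_{A0}−C_A)−C_D = 2.585 mol/dm³; S̃_{D/U} = 1.069/2.585 = 0.414.

0.414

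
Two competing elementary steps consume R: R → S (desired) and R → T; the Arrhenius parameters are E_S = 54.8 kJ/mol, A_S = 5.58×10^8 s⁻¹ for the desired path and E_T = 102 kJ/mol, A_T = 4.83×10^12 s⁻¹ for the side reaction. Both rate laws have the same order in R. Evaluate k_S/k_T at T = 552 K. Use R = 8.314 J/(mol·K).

3.38

With equal orders, S_{S/T} = k_S/k_T = (A_S/A_T)·exp[(E_T−E_S)/(RT)].
(E_T−E_S)/(RT) = (102−54.8)×10³/(8.314×552) = 47200/4589 = 10.28.
k_S/k_T = (5.58×10^8/4.83×10^12)·exp(10.28) = 1.155×10^-4 × 29282 = 3.38.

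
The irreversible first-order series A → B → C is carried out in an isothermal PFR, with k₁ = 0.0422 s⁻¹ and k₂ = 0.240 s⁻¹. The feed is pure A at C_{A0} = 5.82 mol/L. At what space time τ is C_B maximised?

Setting dC_B/dτ = 0 gives τ_opt = ln(k₂/k₁)/(k₂−k₁).
= ln(0.240/0.0422)/(0.240−0.0422) = ln(5.687)/0.1978 = 1.738/0.1978 = 8.79 s.

8.79 s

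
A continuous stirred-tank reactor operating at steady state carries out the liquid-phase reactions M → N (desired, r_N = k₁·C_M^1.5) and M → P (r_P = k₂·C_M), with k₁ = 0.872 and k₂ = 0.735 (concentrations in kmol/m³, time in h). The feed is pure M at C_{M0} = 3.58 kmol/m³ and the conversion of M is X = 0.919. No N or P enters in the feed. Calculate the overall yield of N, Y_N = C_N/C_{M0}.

Exit C_M = C_{M0}(1−X) = 3.58×0.0810 = 0.2900 kmol/m³.
In a CSTR the entire volume is at exit conditions, so r_N = 0.872×0.2900^1.5 = 0.1362 and r_P = 0.735×0.2900 = 0.2131.
Fraction of consumed M going to N: r_N/(r_N+r_P) = 0.3898.
C_N = 0.3898·C_{M0}·X = 0.3898×3.58×0.919 = 1.28 kmol/m³; Y_N = C_N/C_{M0} = 0.358.

0.358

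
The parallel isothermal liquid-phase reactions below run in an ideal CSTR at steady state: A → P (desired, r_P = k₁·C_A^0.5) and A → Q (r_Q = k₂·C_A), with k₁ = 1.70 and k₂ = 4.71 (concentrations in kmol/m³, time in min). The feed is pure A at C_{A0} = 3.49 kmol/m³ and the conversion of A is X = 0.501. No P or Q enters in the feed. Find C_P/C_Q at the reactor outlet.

0.274

Exit C_A = C_{A0}(1−X) = 3.49×0.499 = 1.742 kmol/m³.
Rates in a CSTR are evaluated at the outlet concentration: r_P = 1.70×1.742^0.5 = 2.243, r_Q = 4.71×1.742 = 8.203.
Overall selectivity = C_P/C_Q = r_Pτ/(r_Qτ) = r_P/r_Q = 0.274.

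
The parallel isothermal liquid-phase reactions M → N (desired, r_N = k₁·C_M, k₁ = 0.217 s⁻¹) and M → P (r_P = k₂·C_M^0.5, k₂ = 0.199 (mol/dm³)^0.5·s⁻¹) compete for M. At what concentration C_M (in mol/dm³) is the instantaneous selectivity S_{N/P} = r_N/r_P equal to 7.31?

S_{N/P} = (k₁/k₂)·C_M^0.5 ⇒ C_M = (S·k₂/k₁)^(2).
= (7.31×0.199/0.217)^(2) = (6.704)^(2) = 44.9 mol/dm³.

44.9 mol/dm³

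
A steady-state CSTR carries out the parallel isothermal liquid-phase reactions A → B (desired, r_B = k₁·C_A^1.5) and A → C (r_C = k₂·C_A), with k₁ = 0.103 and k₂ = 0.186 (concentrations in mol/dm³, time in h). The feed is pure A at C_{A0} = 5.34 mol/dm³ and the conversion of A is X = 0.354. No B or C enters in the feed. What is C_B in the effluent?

0.958 mol/dm³

Exit C_A = C_{A0}(1−X) = 5.34×0.646 = 3.450 mol/dm³.
In a CSTR the entire volume is at exit conditions, so r_B = 0.103×3.450^1.5 = 0.6599 and r_C = 0.186×3.450 = 0.6416.
Fraction of consumed A going to B: r_B/(r_B+r_C) = 0.5070.
C_B = 0.5070·C_{A0}·X = 0.5070×5.34×0.354 = 0.958 mol/dm³.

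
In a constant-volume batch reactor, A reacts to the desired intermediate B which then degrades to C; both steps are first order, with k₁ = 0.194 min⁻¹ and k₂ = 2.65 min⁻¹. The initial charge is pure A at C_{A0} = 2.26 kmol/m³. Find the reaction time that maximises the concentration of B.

Setting dC_B/dt = 0 gives t_opt = ln(k₂/k₁)/(k₂−k₁).
= ln(2.65/0.194)/(2.65−0.194) = ln(13.66)/2.456 = 2.614/2.456 = 1.06 min.

1.06 min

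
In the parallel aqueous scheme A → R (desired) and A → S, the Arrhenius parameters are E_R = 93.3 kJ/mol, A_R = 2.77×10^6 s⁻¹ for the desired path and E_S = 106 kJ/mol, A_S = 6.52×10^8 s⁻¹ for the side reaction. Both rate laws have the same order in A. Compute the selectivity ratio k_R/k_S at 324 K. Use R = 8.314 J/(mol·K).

Since both paths have the same order in A, the concentration cancels and S_{R/S} = k_R/k_S = (A_R/A_S)·exp[(E_S−E_R)/(RT)].
(E_S−E_R)/(RT) = (106−93.3)×10³/(8.314×324) = 12700/2694 = 4.715.
k_R/k_S = (2.77×10^6/6.52×10^8)·exp(4.715) = 0.004248 × 111.6 = 0.474.
Since E_R < E_S, lowering the temperature improves selectivity toward R.

0.474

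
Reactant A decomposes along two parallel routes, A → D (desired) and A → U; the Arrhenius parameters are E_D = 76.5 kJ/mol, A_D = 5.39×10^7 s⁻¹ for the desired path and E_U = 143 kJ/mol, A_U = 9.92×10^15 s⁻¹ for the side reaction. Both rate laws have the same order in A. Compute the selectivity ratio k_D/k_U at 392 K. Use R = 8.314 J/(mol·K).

Since both paths have the same order in A, the concentration cancels and S_{D/U} = k_D/k_U = (A_D/A_U)·exp[(E_U−E_D)/(RT)].
(E_U−E_D)/(RT) = (143−76.5)×10³/(8.314×392) = 66500/3259 = 20.40.
k_D/k_U = (5.39×10^7/9.92×10^15)·exp(20.40) = 5.433×10^-9 × 7.270×10^8 = 3.95.

3.95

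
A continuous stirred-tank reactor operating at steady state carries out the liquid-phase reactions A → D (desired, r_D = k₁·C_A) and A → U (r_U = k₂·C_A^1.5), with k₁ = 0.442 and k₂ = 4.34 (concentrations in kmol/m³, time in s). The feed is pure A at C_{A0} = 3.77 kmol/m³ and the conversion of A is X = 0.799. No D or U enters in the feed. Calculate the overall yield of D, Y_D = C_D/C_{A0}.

Exit C_A = C_{A0}(1−X) = 3.77×0.201 = 0.7578 kmol/m³.
A CSTR operates uniformly at the exit composition, giving r_D = 0.3349 and r_U = 2.863 (each k·C_A^n at C_A = 0.7578).
Fraction of consumed A going to D: r_D/(r_D+r_U) = 0.1047.
C_D = 0.1047·C_{A0}·X = 0.1047×3.77×0.799 = 0.316 kmol/m³; Y_D = C_D/C_{A0} = 0.0837.

0.0837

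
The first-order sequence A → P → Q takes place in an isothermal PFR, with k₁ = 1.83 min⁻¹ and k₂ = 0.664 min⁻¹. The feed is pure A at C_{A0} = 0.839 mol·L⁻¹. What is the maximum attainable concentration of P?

0.471 mol·L⁻¹

For a first-order series the maximum intermediate yield is C_{P,max}/C_{A0} = (k₁/k₂)^[k₂/(k₂−k₁)].
= (1.83/0.664)^(0.664/(0.664−1.83)) = (2.756)^(-0.5695) = 0.5614.
C_{P,max} = 0.5614×0.839 = 0.471 mol·L⁻¹.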